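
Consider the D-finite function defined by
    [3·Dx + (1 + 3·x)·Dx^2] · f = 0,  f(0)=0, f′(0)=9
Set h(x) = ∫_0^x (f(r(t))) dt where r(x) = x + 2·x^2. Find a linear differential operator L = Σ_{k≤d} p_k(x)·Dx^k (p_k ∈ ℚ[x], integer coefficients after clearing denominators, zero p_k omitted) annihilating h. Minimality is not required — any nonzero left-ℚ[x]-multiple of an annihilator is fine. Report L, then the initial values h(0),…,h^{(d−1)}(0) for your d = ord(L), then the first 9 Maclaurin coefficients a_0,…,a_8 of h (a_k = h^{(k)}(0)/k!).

f: a_k = 0, 9, -27/2, 27, -243/4, 729/5, -729/2, 6561/7, -19683/8, …
L₀ from L_f via x↦r, Dx↦r'^{-1}Dx.
h=∫₀ˣh₀: take L = L₀·Dx.
L = (-1 + 12·x + 24·x^2)·Dx^2 + (1 + 7·x + 18·x^2 + 24·x^3)·Dx^3  (order 3).
h: a_k = 0, 0, 9/2, 3/2, -27/4, 189/20, -27/10, -297/14, 3159/56, …
ICs: h(0) = 0, h′(0) = 0, h′′(0) = 9.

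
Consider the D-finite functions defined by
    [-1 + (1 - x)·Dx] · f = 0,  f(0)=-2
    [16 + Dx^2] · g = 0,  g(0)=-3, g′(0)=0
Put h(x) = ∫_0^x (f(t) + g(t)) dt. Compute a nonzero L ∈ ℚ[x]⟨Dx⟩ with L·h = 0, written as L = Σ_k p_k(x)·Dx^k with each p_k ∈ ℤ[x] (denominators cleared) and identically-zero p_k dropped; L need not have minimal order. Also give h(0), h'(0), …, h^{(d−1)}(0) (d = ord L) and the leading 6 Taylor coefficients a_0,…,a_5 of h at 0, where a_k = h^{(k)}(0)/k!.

f: a_k = -2, -2, -2, -2, -2, -2, …
g: a_k = -3, 0, 24, 0, -32, 0, …
h₀=f+g: left-lcm gives L₀, ord ≤ 3.
h=∫₀ˣh₀: take L = L₀·Dx.
L = (176 - 256·x + 128·x^2)·Dx + (-144 + 400·x - 384·x^2 + 128·x^3)·Dx^2 + (11 - 16·x + 8·x^2)·Dx^3 + (-9 + 25·x - 24·x^2 + 8·x^3)·Dx^4  (order 4).
h: a_k = 0, -5, -1, 22/3, -1/2, -34/5, …
ICs: h(0) = 0, h′(0) = -5, h′′(0) = -2, h′′′(0) = 44.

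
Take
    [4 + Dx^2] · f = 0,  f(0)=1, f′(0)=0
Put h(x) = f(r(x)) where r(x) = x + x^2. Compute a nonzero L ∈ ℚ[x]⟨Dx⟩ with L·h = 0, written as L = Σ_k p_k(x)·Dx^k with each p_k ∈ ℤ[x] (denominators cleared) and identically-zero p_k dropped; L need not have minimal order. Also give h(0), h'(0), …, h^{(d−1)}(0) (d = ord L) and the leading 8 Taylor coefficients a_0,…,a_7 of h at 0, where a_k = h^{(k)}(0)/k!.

L = (4 + 24·x + 48·x^2 + 32·x^3) - 2·Dx + (1 + 2·x)·Dx^2  (order 2).
h: a_k = 1, 0, -2, -4, -4/3, 8/3, 176/45, 32/15, …
ICs: h(0) = 1, h′(0) = 0.

f: a_k = 1, 0, -2, 0, 2/3, 0, -4/45, 0, …
Change of var in L_f (x↦r) gives L₀.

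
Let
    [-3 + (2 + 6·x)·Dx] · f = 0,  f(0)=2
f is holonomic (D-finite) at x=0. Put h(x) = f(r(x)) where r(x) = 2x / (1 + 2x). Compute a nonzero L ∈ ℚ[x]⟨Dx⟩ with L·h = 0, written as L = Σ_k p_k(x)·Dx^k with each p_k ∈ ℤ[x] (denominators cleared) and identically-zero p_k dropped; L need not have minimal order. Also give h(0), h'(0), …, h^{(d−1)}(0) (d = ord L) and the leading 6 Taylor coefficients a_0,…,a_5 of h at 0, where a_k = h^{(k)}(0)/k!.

f: a_k = 2, 3, -9/4, 27/8, -405/64, 1701/128, …
Change of var in L_f (x↦r) gives L₀.
L = -3 + (1 + 10·x + 16·x^2)·Dx  (order 1).
h: a_k = 2, 6, -21, 87, -1677/4, 9069/4, …
ICs: h(0) = 2.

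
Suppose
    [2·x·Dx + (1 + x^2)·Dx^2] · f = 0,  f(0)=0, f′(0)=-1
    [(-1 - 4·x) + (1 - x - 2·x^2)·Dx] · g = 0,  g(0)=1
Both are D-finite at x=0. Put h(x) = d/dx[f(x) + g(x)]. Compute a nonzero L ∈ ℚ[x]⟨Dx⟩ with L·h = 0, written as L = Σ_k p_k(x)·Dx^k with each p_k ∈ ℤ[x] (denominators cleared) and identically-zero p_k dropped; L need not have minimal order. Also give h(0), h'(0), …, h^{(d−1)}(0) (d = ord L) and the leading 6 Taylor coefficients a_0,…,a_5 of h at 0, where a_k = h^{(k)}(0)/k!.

L = (6 - 24·x - 162·x^2 - 240·x^3 - 384·x^4 - 48·x^6) + (-16 - 74·x - 88·x^2 - 226·x^3 - 212·x^4 - 304·x^5 - 12·x^6 - 48·x^7)·Dx + (3 + 4·x + 8·x^2 - 28·x^3 - 27·x^4 - 36·x^5 - 40·x^6 - 4·x^7 - 8·x^8)·Dx^2  (order 2).
h: a_k = 0, 6, 16, 44, 104, 258, …
ICs: h(0) = 0, h′(0) = 6.

f: a_k = 0, -1, 0, 1/3, 0, -1/5, …
g: a_k = 1, 1, 3, 5, 11, 21, …
Sum ⇒ L₀ = lclm(L_f,L_g) in ℚ(x)⟨Dx⟩.
h=h₀': d/dx-closure on L₀ ⇒ L.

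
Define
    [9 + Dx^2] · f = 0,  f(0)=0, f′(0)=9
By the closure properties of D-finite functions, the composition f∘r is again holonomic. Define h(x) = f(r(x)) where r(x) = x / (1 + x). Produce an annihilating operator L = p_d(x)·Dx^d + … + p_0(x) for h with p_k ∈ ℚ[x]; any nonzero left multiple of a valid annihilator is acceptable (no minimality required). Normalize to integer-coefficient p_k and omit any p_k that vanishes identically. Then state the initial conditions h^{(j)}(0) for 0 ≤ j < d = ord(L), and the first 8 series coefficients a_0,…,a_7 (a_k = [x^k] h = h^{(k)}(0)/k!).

f: a_k = 0, 9, 0, -27/2, 0, 243/40, 0, -729/560, …
h₀=f(r): pull back L_f along r ⇒ L₀.
L = 9 + (2 + 6·x + 6·x^2 + 2·x^3)·Dx + (1 + 4·x + 6·x^2 + 4·x^3 + x^4)·Dx^2  (order 2).
h: a_k = 0, 9, -9, -9/2, 63/2, -2637/40, 765/8, -58059/560, …
ICs: h(0) = 0, h′(0) = 9.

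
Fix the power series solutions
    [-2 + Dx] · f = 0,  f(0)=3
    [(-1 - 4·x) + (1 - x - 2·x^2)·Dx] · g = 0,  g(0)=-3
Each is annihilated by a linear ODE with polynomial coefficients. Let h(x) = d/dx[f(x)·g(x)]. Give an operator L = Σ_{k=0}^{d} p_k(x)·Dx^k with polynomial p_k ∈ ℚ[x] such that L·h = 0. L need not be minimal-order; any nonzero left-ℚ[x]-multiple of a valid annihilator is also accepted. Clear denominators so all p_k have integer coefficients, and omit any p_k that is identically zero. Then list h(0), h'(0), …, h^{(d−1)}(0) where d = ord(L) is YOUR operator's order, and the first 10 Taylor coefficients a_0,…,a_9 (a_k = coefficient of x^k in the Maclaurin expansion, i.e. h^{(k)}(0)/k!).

f: a_k = 3, 6, 6, 4, 2, 4/5, 4/15, 8/105, 2/105, 4/945, …
g: a_k = -3, -3, -9, -15, -33, -63, -129, -255, -513, -1023, …
f·g: L₀ = L_f ⊗_s L_g, ord ≤ 1·1.
h₀' ⇒ L via d/dx closure of L₀.
L = (14 + 16·x - 12·x^2 - 16·x^3 + 16·x^4) + (-3 + x + 12·x^2 - 8·x^4)·Dx  (order 1).
h: a_k = -27, -126, -387, -1044, -2607, -31326/5, -73053/5, -1169192/35, -375757/5, -17536606/105, …
ICs: h(0) = -27.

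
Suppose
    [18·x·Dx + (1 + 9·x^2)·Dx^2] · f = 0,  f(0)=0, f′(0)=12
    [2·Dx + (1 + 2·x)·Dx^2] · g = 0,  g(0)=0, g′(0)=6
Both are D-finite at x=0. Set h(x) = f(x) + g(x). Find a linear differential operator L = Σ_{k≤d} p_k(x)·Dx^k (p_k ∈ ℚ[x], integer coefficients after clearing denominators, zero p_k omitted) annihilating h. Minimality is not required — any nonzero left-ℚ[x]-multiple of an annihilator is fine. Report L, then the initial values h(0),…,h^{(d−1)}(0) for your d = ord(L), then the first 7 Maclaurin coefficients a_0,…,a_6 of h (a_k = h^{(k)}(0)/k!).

f: a_k = 0, 12, 0, -36, 0, 972/5, 0, …
g: a_k = 0, 6, -6, 8, -12, 96/5, -32, …
L₀ := lclm(L_f,L_g); ord L₀ ≤ 2+2.
L = (-18 - 108·x + 486·x^2 + 324·x^3)·Dx + (-13 - 36·x + 135·x^2 + 972·x^3 + 648·x^4)·Dx^2 + (-1 + 7·x + 18·x^2 + 81·x^3 + 243·x^4 + 162·x^5)·Dx^3  (order 3).
h: a_k = 0, 18, -6, -28, -12, 1068/5, -32, …
ICs: h(0) = 0, h′(0) = 18, h′′(0) = -12.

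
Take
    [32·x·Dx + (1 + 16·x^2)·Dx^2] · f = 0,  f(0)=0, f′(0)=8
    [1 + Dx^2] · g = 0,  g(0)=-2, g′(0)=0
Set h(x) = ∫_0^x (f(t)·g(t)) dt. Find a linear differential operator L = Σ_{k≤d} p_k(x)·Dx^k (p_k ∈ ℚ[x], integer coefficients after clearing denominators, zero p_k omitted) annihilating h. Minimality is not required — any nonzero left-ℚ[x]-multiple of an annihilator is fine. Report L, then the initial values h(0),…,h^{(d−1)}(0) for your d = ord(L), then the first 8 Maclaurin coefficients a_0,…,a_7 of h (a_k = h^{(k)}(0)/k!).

L = (1105 + 51776·x^2 + 22016·x^4 + 16384·x^6 + 65536·x^8)·Dx + (2112·x + 35840·x^3 + 49152·x^5 + 262144·x^7)·Dx^2 + (1122 + 52352·x^2 + 27648·x^4 + 32768·x^6 + 131072·x^8)·Dx^3 + (2112·x + 35840·x^3 + 49152·x^5 + 262144·x^7)·Dx^4 + (17 + 576·x^2 + 5632·x^4 + 16384·x^6 + 65536·x^8)·Dx^5  (order 5).
h: a_k = 0, 0, -8, 0, 70/3, 0, -6469/45, 0, …
ICs: h(0) = 0, h′(0) = 0, h′′(0) = -16, h′′′(0) = 0, h′′′′(0) = 560.

f: a_k = 0, 8, 0, -128/3, 0, 2048/5, 0, -32768/7, …
g: a_k = -2, 0, 1, 0, -1/12, 0, 1/360, 0, …
h₀=f·g: eliminate ⇒ L₀, order ≤ 2·2.
h=∫h₀ ⇒ L = L₀·Dx.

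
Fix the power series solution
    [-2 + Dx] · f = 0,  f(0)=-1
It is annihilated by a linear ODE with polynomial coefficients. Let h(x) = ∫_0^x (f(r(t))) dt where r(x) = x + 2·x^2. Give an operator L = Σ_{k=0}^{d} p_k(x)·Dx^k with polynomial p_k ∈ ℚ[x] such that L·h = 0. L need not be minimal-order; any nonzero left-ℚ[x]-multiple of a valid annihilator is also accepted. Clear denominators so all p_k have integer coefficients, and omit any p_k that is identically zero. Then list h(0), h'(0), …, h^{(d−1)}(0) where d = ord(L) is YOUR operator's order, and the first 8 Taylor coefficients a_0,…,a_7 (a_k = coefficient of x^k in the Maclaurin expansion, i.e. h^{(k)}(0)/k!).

f: a_k = -1, -2, -2, -4/3, -2/3, -4/15, -4/45, -8/315, …
Substitute x→r, Dx→(1/r')Dx; clear ⇒ L₀.
Integrate: L := L₀·Dx.
L = (-2 - 8·x)·Dx + Dx^2  (order 2).
h: a_k = 0, -1, -1, -2, -7/3, -10/3, -18/5, -1324/315, …
ICs: h(0) = 0, h′(0) = -1.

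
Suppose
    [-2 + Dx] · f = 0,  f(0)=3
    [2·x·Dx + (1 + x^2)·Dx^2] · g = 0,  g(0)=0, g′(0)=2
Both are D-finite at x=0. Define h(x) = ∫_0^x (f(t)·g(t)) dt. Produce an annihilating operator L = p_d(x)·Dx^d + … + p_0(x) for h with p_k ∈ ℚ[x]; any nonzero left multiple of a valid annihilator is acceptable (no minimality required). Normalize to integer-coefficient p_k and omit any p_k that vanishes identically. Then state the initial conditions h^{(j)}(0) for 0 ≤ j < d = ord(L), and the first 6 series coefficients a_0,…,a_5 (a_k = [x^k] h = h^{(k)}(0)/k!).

L = (4 - 4·x + 4·x^2)·Dx + (-4 + 2·x - 4·x^2)·Dx^2 + (1 + x^2)·Dx^3  (order 3).
h: a_k = 0, 0, 3, 4, 5/2, 4/5, …
ICs: h(0) = 0, h′(0) = 0, h′′(0) = 6.

f: a_k = 3, 6, 6, 4, 2, 4/5, …
g: a_k = 0, 2, 0, -2/3, 0, 2/5, …
h₀=f·g: eliminate ⇒ L₀, order ≤ 1·2.
h=∫₀ˣh₀: take L = L₀·Dx.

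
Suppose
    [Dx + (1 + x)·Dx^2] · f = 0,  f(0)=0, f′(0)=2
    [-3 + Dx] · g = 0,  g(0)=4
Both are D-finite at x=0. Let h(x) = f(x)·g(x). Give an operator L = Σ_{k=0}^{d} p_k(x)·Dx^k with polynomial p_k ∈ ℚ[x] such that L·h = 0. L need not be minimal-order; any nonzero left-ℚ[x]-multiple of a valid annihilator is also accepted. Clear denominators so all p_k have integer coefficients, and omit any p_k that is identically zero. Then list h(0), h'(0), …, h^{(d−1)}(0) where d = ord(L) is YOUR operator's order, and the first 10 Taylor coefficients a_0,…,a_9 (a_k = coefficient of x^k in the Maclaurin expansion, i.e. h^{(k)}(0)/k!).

f: a_k = 0, 2, -1, 2/3, -1/2, 2/5, -1/3, 2/7, -1/4, 2/9, …
g: a_k = 4, 12, 18, 18, 27/2, 81/10, 81/20, 243/140, 729/1120, 243/1120, …
L₀ := L_f ⊗_s L_g (sym. prod.), ord ≤ 2.
L = (6 + 9·x) + (-5 - 6·x)·Dx + (1 + x)·Dx^2  (order 2).
h: a_k = 0, 8, 20, 80/3, 24, 83/5, 55/6, 152/35, 17/10, 653/1008, …
ICs: h(0) = 0, h′(0) = 8.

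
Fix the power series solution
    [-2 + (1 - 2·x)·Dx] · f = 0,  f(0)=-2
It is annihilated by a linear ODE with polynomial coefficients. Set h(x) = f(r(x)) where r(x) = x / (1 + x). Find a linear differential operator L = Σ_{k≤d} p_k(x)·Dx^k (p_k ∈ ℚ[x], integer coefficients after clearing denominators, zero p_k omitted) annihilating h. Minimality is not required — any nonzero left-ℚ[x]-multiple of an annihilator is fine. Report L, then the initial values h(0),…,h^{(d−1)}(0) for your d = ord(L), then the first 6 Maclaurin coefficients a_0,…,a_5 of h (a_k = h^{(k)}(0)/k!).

L = 2 + (-1 + x^2)·Dx  (order 1).
h: a_k = -2, -4, -4, -4, -4, -4, …
ICs: h(0) = -2.

f: a_k = -2, -4, -8, -16, -32, -64, …
h₀=f(r): pull back L_f along r ⇒ L₀.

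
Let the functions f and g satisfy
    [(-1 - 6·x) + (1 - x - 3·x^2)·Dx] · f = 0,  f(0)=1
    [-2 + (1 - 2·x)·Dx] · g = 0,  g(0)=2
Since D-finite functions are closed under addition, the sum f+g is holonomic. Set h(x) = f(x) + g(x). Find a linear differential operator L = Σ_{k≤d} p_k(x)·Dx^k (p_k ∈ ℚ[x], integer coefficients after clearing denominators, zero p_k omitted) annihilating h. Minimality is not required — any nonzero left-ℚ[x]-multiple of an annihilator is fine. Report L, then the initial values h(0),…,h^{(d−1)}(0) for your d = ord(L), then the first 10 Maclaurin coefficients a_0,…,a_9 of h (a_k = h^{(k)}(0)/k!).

f: a_k = 1, 1, 4, 7, 19, 40, 97, 217, 508, 1159, …
g: a_k = 2, 4, 8, 16, 32, 64, 128, 256, 512, 1024, …
f+g: L₀ = lclm(L_f,L_g), ord ≤ 1+1.
L = (8 - 36·x + 108·x^2 - 72·x^3) + (-2·x - 54·x^2 + 192·x^3 - 144·x^4)·Dx + (-1 + 9·x - 23·x^2 + 6·x^3 + 42·x^4 - 36·x^5)·Dx^2  (order 2).
h: a_k = 3, 5, 12, 23, 51, 104, 225, 473, 1020, 2183, …
ICs: h(0) = 3, h′(0) = 5.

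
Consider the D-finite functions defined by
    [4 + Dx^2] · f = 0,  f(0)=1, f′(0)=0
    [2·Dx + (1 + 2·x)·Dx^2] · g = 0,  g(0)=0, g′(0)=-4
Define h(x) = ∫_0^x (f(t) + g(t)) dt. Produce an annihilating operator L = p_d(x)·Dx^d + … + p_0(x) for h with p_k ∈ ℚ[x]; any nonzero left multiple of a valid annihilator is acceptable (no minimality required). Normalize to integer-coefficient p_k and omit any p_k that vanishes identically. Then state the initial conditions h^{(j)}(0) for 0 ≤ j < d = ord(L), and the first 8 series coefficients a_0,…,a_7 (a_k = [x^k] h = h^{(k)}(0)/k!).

f: a_k = 1, 0, -2, 0, 2/3, 0, -4/45, 0, …
g: a_k = 0, -4, 4, -16/3, 8, -64/5, 64/3, -256/7, …
L₀ := lclm(L_f,L_g); ord L₀ ≤ 2+2.
h=∫₀ˣh₀: take L = L₀·Dx.
L = (56 + 32·x + 32·x^2)·Dx^2 + (12 + 40·x + 48·x^2 + 32·x^3)·Dx^3 + (14 + 8·x + 8·x^2)·Dx^4 + (3 + 10·x + 12·x^2 + 8·x^3)·Dx^5  (order 5).
h: a_k = 0, 1, -2, 2/3, -4/3, 26/15, -32/15, 956/315, …
ICs: h(0) = 0, h′(0) = 1, h′′(0) = -4, h′′′(0) = 4, h′′′′(0) = -32.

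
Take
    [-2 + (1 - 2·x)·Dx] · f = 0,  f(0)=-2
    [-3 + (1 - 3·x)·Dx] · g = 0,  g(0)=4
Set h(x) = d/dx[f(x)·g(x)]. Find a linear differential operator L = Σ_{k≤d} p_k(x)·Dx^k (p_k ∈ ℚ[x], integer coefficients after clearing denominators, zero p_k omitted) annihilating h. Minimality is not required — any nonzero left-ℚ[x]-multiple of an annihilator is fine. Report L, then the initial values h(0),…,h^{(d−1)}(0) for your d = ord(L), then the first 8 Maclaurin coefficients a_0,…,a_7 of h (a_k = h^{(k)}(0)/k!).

f: a_k = -2, -4, -8, -16, -32, -64, -128, -256, …
g: a_k = 4, 12, 36, 108, 324, 972, 2916, 8748, …
Product ⇒ symmetric product L₀, ord ≤ 1.
Derive L from L₀ (diff closure).
L = (38 - 180·x + 216·x^2) + (-5 + 37·x - 90·x^2 + 72·x^3)·Dx  (order 1).
h: a_k = -40, -304, -1560, -6752, -26600, -98832, -353080, -1226944, …
ICs: h(0) = -40.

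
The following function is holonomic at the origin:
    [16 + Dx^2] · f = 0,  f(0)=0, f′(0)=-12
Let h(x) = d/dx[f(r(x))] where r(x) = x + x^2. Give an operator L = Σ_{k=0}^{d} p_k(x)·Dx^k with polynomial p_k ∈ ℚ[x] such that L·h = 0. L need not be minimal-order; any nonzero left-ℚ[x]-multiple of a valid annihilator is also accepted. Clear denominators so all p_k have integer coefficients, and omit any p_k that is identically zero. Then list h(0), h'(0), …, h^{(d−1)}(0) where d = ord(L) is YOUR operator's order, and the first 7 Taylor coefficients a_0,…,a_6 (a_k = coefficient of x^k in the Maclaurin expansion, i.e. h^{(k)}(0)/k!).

f: a_k = 0, -12, 0, 32, 0, -128/5, 0, …
Substitute x→r, Dx→(1/r')Dx; clear ⇒ L₀.
Derive L from L₀ (diff closure).
L = (28 + 128·x + 384·x^2 + 512·x^3 + 256·x^4) + (-6 - 12·x)·Dx + (1 + 4·x + 4·x^2)·Dx^2  (order 2).
h: a_k = -12, -24, 96, 384, 352, -576, -25856/15, …
ICs: h(0) = -12, h′(0) = -24.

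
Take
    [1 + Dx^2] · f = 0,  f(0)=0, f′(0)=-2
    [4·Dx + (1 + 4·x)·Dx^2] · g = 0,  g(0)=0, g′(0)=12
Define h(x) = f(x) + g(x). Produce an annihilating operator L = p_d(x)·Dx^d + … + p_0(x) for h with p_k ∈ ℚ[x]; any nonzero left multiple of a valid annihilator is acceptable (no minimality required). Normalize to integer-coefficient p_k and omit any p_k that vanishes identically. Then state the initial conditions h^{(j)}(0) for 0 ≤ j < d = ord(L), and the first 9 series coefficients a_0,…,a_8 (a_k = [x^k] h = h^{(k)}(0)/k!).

L = (388 + 32·x + 64·x^2)·Dx + (33 + 140·x + 48·x^2 + 64·x^3)·Dx^2 + (388 + 32·x + 64·x^2)·Dx^3 + (33 + 140·x + 48·x^2 + 64·x^3)·Dx^4  (order 4).
h: a_k = 0, 10, -24, 193/3, -192, 36863/60, -2048, 17694721/2520, -24576, …
ICs: h(0) = 0, h′(0) = 10, h′′(0) = -48, h′′′(0) = 386.

f: a_k = 0, -2, 0, 1/3, 0, -1/60, 0, 1/2520, 0, …
g: a_k = 0, 12, -24, 64, -192, 3072/5, -2048, 49152/7, -24576, …
Sum ⇒ L₀ = lclm(L_f,L_g) in ℚ(x)⟨Dx⟩.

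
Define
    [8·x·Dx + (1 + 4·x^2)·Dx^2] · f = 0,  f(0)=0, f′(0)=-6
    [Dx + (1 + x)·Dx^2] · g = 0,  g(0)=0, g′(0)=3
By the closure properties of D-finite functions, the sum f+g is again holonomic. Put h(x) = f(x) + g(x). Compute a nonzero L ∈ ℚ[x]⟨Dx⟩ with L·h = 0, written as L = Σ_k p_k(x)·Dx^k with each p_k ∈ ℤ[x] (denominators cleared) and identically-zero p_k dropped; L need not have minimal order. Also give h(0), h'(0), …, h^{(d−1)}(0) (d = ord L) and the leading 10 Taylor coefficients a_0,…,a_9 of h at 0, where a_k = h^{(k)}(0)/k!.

L = (-8 - 24·x + 96·x^2 + 32·x^3)·Dx + (-10 - 16·x + 72·x^2 + 192·x^3 + 64·x^4)·Dx^2 + (-1 + 7·x + 8·x^2 + 32·x^3 + 48·x^4 + 16·x^5)·Dx^3  (order 3).
h: a_k = 0, -3, -3/2, 9, -3/4, -93/5, -1/2, 387/7, -3/8, -511/3, …
ICs: h(0) = 0, h′(0) = -3, h′′(0) = -3.

f: a_k = 0, -6, 0, 8, 0, -96/5, 0, 384/7, 0, -512/3, …
g: a_k = 0, 3, -3/2, 1, -3/4, 3/5, -1/2, 3/7, -3/8, 1/3, …
Sum ⇒ L₀ = lclm(L_f,L_g) in ℚ(x)⟨Dx⟩.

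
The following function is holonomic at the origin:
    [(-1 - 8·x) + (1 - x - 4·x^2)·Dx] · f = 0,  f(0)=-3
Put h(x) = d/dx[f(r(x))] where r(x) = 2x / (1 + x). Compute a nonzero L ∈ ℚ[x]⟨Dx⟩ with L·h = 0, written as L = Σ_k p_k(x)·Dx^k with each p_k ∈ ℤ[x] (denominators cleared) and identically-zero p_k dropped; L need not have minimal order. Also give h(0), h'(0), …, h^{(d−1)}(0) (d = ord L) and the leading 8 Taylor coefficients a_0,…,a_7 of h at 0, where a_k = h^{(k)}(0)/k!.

f: a_k = -3, -3, -15, -27, -87, -195, -543, -1323, …
h₀=f(r): pull back L_f along r ⇒ L₀.
h=h₀': d/dx-closure on L₀ ⇒ L.
L = (18 + 102·x + 918·x^2 + 578·x^3) + (-1 - 18·x + 306·x^3 + 289·x^4)·Dx  (order 1).
h: a_k = -6, -108, -306, -3672, -8670, -93636, -206346, -2122416, …
ICs: h(0) = -6.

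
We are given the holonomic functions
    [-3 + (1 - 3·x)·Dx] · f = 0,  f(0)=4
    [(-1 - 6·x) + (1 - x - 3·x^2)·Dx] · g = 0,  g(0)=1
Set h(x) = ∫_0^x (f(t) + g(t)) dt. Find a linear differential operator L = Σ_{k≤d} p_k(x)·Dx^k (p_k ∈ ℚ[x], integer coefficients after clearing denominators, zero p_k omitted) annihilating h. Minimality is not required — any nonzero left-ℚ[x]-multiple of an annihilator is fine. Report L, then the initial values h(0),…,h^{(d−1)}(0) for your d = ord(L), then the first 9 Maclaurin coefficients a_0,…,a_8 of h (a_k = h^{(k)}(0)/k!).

f: a_k = 4, 12, 36, 108, 324, 972, 2916, 8748, 26244, …
g: a_k = 1, 1, 4, 7, 19, 40, 97, 217, 508, …
f+g: L₀ = lclm(L_f,L_g), ord ≤ 1+1.
Integrate: L := L₀·Dx.
L = (6 - 108·x + 162·x^2 - 162·x^3)·Dx + (10 - 6·x - 108·x^2 + 270·x^3 - 324·x^4)·Dx^2 + (-2 + 14·x - 33·x^2 + 18·x^3 + 54·x^4 - 81·x^5)·Dx^3  (order 3).
h: a_k = 0, 5, 13/2, 40/3, 115/4, 343/5, 506/3, 3013/7, 8965/8, …
ICs: h(0) = 0, h′(0) = 5, h′′(0) = 13.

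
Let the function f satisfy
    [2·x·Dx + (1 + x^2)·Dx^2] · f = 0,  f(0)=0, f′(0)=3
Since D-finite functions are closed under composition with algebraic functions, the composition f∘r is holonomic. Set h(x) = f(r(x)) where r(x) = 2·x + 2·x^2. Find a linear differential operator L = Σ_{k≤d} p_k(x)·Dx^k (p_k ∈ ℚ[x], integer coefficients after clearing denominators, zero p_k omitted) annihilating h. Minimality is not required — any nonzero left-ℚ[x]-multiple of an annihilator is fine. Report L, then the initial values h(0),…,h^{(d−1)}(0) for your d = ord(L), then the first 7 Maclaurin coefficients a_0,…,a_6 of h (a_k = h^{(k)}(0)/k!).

f: a_k = 0, 3, 0, -1, 0, 3/5, 0, …
Change of var in L_f (x↦r) gives L₀.
L = (-2 + 8·x + 32·x^2 + 48·x^3 + 24·x^4)·Dx + (1 + 2·x + 4·x^2 + 16·x^3 + 20·x^4 + 8·x^5)·Dx^2  (order 2).
h: a_k = 0, 6, 6, -8, -24, -24/5, 88, …
ICs: h(0) = 0, h′(0) = 6.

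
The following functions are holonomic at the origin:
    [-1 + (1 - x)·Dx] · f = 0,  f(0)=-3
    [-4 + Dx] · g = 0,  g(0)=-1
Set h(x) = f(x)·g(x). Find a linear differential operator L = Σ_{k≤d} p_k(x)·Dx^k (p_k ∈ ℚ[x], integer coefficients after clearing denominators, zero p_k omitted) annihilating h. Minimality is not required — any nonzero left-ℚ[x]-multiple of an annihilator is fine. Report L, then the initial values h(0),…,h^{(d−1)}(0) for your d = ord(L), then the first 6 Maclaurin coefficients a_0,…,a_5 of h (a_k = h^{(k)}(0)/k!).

f: a_k = -3, -3, -3, -3, -3, -3, …
g: a_k = -1, -4, -8, -32/3, -32/3, -128/15, …
h₀=f·g: eliminate ⇒ L₀, order ≤ 1·1.
L = (5 - 4·x) + (-1 + x)·Dx  (order 1).
h: a_k = 3, 15, 39, 71, 103, 643/5, …
ICs: h(0) = 3.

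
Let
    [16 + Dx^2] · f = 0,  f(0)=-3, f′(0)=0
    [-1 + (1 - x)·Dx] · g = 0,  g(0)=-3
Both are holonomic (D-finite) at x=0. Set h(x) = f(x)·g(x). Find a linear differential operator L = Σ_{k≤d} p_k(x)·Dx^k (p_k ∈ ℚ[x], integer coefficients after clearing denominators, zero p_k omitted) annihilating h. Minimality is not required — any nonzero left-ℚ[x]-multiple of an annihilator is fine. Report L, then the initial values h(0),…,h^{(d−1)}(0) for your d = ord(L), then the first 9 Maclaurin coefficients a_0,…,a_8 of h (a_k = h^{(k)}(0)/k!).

f: a_k = -3, 0, 24, 0, -32, 0, 256/15, 0, -512/105, …
g: a_k = -3, -3, -3, -3, -3, -3, -3, -3, -3, …
h₀=f·g: eliminate ⇒ L₀, order ≤ 2·1.
L = (-16 + 16·x) + 2·Dx + (-1 + x)·Dx^2  (order 2).
h: a_k = 9, 9, -63, -63, 33, 33, -91/5, -91/5, -25/7, …
ICs: h(0) = 9, h′(0) = 9.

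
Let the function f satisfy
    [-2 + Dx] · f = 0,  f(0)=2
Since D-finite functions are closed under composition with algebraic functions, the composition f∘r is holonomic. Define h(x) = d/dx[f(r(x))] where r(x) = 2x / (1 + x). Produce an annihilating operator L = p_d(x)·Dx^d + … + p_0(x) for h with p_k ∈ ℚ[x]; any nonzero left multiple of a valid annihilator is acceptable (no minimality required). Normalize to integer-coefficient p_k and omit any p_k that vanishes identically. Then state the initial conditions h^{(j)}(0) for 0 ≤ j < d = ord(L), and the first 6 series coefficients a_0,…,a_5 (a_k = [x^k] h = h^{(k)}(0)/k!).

f: a_k = 2, 4, 4, 8/3, 4/3, 8/15, …
Change of var in L_f (x↦r) gives L₀.
Derive L from L₀ (diff closure).
L = (2 - 2·x) + (-1 - 2·x - x^2)·Dx  (order 1).
h: a_k = 8, 16, -8, -32/3, 56/3, -176/15, …
ICs: h(0) = 8.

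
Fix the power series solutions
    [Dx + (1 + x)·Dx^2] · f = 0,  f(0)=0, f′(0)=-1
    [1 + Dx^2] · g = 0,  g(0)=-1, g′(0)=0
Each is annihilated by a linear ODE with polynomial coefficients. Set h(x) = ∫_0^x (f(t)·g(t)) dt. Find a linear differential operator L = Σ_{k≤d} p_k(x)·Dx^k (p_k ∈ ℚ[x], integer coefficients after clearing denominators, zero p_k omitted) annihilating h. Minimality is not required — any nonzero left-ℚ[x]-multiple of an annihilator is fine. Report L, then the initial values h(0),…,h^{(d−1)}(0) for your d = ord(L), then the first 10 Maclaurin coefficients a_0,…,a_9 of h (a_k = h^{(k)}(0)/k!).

L = (-3 + 6·x + 19·x^2 + 16·x^3 + 4·x^4)·Dx + (4 + 20·x + 24·x^2 + 8·x^3)·Dx^2 + (20·x + 42·x^2 + 32·x^3 + 8·x^4)·Dx^3 + (4 + 20·x + 24·x^2 + 8·x^3)·Dx^4 + (3 + 14·x + 23·x^2 + 16·x^3 + 4·x^4)·Dx^5  (order 5).
h: a_k = 0, 0, 1/2, -1/6, -1/24, 0, 1/80, -1/112, 31/4480, -37/6480, …
ICs: h(0) = 0, h′(0) = 0, h′′(0) = 1, h′′′(0) = -1, h′′′′(0) = -1.

f: a_k = 0, -1, 1/2, -1/3, 1/4, -1/5, 1/6, -1/7, 1/8, -1/9, …
g: a_k = -1, 0, 1/2, 0, -1/24, 0, 1/720, 0, -1/40320, 0, …
L₀ := L_f ⊗_s L_g (sym. prod.), ord ≤ 4.
∫: right-multiply L₀ by Dx.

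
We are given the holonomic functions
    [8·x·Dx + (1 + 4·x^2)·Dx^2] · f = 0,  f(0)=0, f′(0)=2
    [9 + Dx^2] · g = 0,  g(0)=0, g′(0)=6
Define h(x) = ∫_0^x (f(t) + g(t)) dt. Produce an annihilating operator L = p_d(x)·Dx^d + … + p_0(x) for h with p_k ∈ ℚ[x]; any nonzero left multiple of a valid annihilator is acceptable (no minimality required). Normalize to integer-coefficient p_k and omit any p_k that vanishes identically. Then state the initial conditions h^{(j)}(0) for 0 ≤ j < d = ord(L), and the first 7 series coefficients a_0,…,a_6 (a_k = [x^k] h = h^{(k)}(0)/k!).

f: a_k = 0, 2, 0, -8/3, 0, 32/5, 0, …
g: a_k = 0, 6, 0, -9, 0, 81/20, 0, …
h₀=f+g: left-lcm gives L₀, ord ≤ 4.
Integrate: L := L₀·Dx.
L = (-2808·x + 19008·x^3 + 10368·x^5)·Dx^2 + (9 + 1548·x^2 + 7344·x^4 + 5184·x^6)·Dx^3 + (-312·x + 2112·x^3 + 1152·x^5)·Dx^4 + (1 + 172·x^2 + 816·x^4 + 576·x^6)·Dx^5  (order 5).
h: a_k = 0, 0, 4, 0, -35/12, 0, 209/120, …
ICs: h(0) = 0, h′(0) = 0, h′′(0) = 8, h′′′(0) = 0, h′′′′(0) = -70.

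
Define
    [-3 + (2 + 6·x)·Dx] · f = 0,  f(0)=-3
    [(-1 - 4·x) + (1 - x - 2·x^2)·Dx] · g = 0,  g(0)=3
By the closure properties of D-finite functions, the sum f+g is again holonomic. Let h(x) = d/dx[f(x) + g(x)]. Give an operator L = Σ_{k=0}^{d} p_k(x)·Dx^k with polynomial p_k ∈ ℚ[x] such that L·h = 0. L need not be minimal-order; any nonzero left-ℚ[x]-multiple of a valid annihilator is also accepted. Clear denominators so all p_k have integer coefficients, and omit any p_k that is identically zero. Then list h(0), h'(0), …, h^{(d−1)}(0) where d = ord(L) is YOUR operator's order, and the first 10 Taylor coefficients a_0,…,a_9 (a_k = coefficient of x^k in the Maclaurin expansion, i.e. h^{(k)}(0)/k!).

L = (-114 - 522·x - 1152·x^2 - 816·x^3 - 720·x^4) + (-31 - 414·x - 1803·x^2 - 3208·x^3 - 3084·x^4 - 2160·x^5)·Dx + (10 + 66·x + 110·x^2 - 74·x^3 - 456·x^4 - 808·x^5 - 480·x^6)·Dx^2  (order 2).
h: a_k = -3/2, 99/4, 477/16, 5439/32, 55125/256, 534069/512, 2140089/2048, 25253991/4096, 223409637/65536, 4838887065/131072, …
ICs: h(0) = -3/2, h′(0) = 99/4.

f: a_k = -3, -9/2, 27/8, -81/16, 1215/128, -5103/256, 45927/1024, -216513/2048, 8444007/32768, -42220035/65536, …
g: a_k = 3, 3, 9, 15, 33, 63, 129, 255, 513, 1023, …
Weyl lclm of L_f,L_g ⇒ L₀ (ord ≤ 2).
h₀' ⇒ L via d/dx closure of L₀.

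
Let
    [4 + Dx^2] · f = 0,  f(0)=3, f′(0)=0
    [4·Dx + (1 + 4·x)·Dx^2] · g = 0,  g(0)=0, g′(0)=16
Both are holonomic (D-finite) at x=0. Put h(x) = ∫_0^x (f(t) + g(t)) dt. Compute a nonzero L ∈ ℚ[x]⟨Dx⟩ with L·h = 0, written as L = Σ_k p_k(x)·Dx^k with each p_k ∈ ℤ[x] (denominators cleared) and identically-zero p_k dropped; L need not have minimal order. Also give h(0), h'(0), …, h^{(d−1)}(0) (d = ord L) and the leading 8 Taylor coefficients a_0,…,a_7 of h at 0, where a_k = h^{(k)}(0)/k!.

L = (400 + 128·x + 256·x^2)·Dx^2 + (36 + 176·x + 192·x^2 + 256·x^3)·Dx^3 + (100 + 32·x + 64·x^2)·Dx^4 + (9 + 44·x + 48·x^2 + 64·x^3)·Dx^5  (order 5).
h: a_k = 0, 3, 8, -38/3, 64/3, -254/5, 2048/15, -5852/15, …
ICs: h(0) = 0, h′(0) = 3, h′′(0) = 16, h′′′(0) = -76, h′′′′(0) = 512.

f: a_k = 3, 0, -6, 0, 2, 0, -4/15, 0, …
g: a_k = 0, 16, -32, 256/3, -256, 4096/5, -8192/3, 65536/7, …
f+g: L₀ = lclm(L_f,L_g), ord ≤ 2+2.
h=∫₀ˣh₀: take L = L₀·Dx.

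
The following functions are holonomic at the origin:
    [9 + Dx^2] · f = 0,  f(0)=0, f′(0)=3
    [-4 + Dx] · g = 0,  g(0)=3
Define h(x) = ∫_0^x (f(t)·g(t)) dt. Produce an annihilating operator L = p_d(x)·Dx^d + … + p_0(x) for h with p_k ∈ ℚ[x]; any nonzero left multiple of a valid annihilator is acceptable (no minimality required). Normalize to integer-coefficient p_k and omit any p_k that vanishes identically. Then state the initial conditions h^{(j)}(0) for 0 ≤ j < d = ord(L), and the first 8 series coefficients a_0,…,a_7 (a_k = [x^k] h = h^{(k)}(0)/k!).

f: a_k = 0, 3, 0, -9/2, 0, 81/40, 0, -243/560, …
g: a_k = 3, 12, 24, 32, 32, 128/5, 256/15, 1024/105, …
L₀ := L_f ⊗_s L_g (sym. prod.), ord ≤ 2.
h=∫h₀ ⇒ L = L₀·Dx.
L = 25·Dx - 8·Dx^2 + Dx^3  (order 3).
h: a_k = 0, 0, 9/2, 12, 117/8, 42/5, -79/80, -429/70, …
ICs: h(0) = 0, h′(0) = 0, h′′(0) = 9.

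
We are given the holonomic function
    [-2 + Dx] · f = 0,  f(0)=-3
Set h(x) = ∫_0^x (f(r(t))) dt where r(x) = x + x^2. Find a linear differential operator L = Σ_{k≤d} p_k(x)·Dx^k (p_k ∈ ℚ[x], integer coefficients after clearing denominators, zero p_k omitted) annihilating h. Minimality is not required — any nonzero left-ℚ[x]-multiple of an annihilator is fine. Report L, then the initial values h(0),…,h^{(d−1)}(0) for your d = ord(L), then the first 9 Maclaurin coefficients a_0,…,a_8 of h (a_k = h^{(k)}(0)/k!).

L = (-2 - 4·x)·Dx + Dx^2  (order 2).
h: a_k = 0, -3, -3, -4, -4, -4, -52/15, -304/105, -232/105, …
ICs: h(0) = 0, h′(0) = -3.

f: a_k = -3, -6, -6, -4, -2, -4/5, -4/15, -8/105, -2/105, …
Change of var in L_f (x↦r) gives L₀.
h=∫₀ˣh₀: take L = L₀·Dx.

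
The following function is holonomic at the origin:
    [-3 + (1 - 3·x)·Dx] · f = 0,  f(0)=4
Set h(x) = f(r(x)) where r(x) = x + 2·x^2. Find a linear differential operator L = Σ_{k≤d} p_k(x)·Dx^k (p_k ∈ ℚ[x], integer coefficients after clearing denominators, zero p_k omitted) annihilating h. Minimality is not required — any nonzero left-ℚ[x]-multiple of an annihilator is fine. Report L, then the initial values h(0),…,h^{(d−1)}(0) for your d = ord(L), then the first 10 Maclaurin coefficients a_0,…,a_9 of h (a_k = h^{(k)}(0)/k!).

f: a_k = 4, 12, 36, 108, 324, 972, 2916, 8748, 26244, 78732, …
Change of var in L_f (x↦r) gives L₀.
L = (3 + 12·x) + (-1 + 3·x + 6·x^2)·Dx  (order 1).
h: a_k = 4, 12, 60, 252, 1116, 4860, 21276, 92988, 406620, 1777788, …
ICs: h(0) = 4.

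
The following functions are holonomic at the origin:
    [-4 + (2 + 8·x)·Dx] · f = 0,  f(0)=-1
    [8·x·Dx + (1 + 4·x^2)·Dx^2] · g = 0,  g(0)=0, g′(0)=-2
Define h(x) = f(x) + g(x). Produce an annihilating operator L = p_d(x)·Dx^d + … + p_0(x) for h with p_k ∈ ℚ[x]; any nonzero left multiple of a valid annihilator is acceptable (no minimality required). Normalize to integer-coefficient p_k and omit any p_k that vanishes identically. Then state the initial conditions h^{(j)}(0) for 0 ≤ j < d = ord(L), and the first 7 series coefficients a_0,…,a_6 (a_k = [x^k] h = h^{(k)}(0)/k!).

L = (-8 - 80·x + 96·x^2 + 192·x^3)·Dx + (-10 - 32·x - 64·x^2 + 384·x^3 + 672·x^4)·Dx^2 + (-1 + 24·x^2 + 48·x^3 + 112·x^4 + 192·x^5)·Dx^3  (order 3).
h: a_k = -1, -4, 2, -4/3, 10, -172/5, 84, …
ICs: h(0) = -1, h′(0) = -4, h′′(0) = 4.

f: a_k = -1, -2, 2, -4, 10, -28, 84, …
g: a_k = 0, -2, 0, 8/3, 0, -32/5, 0, …
Sum ⇒ L₀ = lclm(L_f,L_g) in ℚ(x)⟨Dx⟩.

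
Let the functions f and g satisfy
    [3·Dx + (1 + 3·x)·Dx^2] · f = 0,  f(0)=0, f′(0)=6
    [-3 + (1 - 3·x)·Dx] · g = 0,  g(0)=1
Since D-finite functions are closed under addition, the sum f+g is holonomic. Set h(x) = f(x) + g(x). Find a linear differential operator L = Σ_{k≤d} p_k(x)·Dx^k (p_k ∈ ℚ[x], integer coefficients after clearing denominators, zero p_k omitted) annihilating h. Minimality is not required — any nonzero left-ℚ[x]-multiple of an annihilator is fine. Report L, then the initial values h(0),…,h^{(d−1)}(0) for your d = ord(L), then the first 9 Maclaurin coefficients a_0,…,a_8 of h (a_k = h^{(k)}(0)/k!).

L = (-30 - 18·x)·Dx + (-4 - 48·x - 36·x^2)·Dx^2 + (1 + x - 9·x^2 - 9·x^3)·Dx^3  (order 3).
h: a_k = 1, 9, 0, 45, 81/2, 1701/5, 486, 19683/7, 19683/4, …
ICs: h(0) = 1, h′(0) = 9, h′′(0) = 0.

f: a_k = 0, 6, -9, 18, -81/2, 486/5, -243, 4374/7, -6561/4, …
g: a_k = 1, 3, 9, 27, 81, 243, 729, 2187, 6561, …
f+g: L₀ = lclm(L_f,L_g), ord ≤ 2+1.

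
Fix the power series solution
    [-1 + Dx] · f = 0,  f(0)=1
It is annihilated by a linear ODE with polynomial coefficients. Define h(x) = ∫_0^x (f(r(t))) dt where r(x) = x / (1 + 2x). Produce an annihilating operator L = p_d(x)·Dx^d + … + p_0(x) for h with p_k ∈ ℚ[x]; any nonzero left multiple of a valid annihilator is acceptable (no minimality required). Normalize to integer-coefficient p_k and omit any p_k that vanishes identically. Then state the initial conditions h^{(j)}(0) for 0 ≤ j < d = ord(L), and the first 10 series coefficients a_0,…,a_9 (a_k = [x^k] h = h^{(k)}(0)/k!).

L = -Dx + (1 + 4·x + 4·x^2)·Dx^2  (order 2).
h: a_k = 0, 1, 1/2, -1/2, 13/24, -71/120, 49/80, -2699/5040, 9157/40320, 68731/120960, …
ICs: h(0) = 0, h′(0) = 1.

f: a_k = 1, 1, 1/2, 1/6, 1/24, 1/120, 1/720, 1/5040, 1/40320, 1/362880, …
Substitute x→r, Dx→(1/r')Dx; clear ⇒ L₀.
∫: right-multiply L₀ by Dx.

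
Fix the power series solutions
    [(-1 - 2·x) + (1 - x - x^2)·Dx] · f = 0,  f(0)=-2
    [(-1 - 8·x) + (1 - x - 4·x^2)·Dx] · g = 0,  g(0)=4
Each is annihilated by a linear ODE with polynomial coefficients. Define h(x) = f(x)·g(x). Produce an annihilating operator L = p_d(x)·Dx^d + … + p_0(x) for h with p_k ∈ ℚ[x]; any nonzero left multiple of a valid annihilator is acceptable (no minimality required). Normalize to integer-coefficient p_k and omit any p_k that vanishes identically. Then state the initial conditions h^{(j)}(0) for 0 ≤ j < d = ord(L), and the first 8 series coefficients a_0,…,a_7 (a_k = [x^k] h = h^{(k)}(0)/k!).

f: a_k = -2, -2, -4, -6, -10, -16, -26, -42, …
g: a_k = 4, 4, 20, 36, 116, 260, 724, 1764, …
f·g: L₀ = L_f ⊗_s L_g, ord ≤ 1·1.
L = (-2 - 8·x + 15·x^2 + 16·x^3) + (1 - 2·x - 4·x^2 + 5·x^3 + 4·x^4)·Dx  (order 1).
h: a_k = -8, -16, -64, -152, -448, -1120, -3016, -7664, …
ICs: h(0) = -8.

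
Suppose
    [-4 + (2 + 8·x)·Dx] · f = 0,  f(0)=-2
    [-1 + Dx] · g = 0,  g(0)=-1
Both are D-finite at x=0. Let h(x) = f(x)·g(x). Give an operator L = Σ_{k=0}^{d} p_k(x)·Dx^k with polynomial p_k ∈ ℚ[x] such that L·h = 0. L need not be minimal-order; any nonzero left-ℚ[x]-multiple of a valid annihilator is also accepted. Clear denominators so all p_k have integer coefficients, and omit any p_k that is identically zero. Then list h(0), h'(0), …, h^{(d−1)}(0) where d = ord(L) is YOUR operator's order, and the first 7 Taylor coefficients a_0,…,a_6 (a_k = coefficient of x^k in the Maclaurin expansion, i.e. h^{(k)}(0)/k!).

f: a_k = -2, -4, 4, -8, 20, -56, 168, …
g: a_k = -1, -1, -1/2, -1/6, -1/24, -1/120, -1/720, …
f·g: L₀ = L_f ⊗_s L_g, ord ≤ 1·1.
L = (-3 - 4·x) + (1 + 4·x)·Dx  (order 1).
h: a_k = 2, 6, 1, 19/3, -53/4, 2371/60, -43487/360, …
ICs: h(0) = 2.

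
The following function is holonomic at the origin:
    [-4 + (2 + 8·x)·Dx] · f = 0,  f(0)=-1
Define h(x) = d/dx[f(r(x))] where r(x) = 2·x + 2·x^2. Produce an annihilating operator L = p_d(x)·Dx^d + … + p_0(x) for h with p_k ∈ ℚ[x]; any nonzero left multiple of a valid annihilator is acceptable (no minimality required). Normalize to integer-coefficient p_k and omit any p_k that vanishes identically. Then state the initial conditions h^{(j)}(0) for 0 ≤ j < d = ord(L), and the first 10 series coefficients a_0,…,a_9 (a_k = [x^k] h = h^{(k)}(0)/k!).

f: a_k = -1, -2, 2, -4, 10, -28, 84, -264, 858, -2860, …
Substitute x→r, Dx→(1/r')Dx; clear ⇒ L₀.
h₀' ⇒ L via d/dx closure of L₀.
L = -2 + (-1 - 10·x - 24·x^2 - 16·x^3)·Dx  (order 1).
h: a_k = -4, 8, -48, 288, -1760, 10944, -68992, 439552, -2823552, 18256640, …
ICs: h(0) = -4.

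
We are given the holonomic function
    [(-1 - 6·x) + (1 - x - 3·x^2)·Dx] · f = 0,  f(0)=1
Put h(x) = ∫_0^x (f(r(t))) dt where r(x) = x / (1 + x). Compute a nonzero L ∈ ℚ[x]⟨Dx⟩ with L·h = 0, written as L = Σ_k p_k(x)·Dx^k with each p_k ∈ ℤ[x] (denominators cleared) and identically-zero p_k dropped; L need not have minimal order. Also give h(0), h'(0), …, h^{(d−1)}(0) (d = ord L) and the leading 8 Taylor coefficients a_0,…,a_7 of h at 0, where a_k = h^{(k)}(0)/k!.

L = (1 + 7·x)·Dx + (-1 - 2·x + 2·x^2 + 3·x^3)·Dx^2  (order 2).
h: a_k = 0, 1, 1/2, 1, 0, 9/5, -3/2, 36/7, …
ICs: h(0) = 0, h′(0) = 1.

f: a_k = 1, 1, 4, 7, 19, 40, 97, 217, …
h₀=f(r): pull back L_f along r ⇒ L₀.
∫: right-multiply L₀ by Dx.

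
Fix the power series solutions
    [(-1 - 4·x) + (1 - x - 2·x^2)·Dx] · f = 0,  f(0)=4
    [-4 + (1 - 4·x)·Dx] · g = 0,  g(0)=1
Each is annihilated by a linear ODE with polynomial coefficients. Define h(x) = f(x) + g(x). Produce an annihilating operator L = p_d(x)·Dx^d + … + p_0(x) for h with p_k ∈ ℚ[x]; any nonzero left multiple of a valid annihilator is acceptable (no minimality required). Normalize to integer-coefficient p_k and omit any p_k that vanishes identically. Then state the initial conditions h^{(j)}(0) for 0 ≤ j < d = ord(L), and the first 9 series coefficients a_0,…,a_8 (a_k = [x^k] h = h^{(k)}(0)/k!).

L = (-8 - 144·x + 96·x^2 - 128·x^3) + (26 - 28·x - 120·x^2 + 128·x^3 - 256·x^4)·Dx + (-3 + 19·x - 34·x^2 + 24·x^3 + 16·x^4 - 64·x^5)·Dx^2  (order 2).
h: a_k = 5, 8, 28, 84, 300, 1108, 4268, 16724, 66220, …
ICs: h(0) = 5, h′(0) = 8.

f: a_k = 4, 4, 12, 20, 44, 84, 172, 340, 684, …
g: a_k = 1, 4, 16, 64, 256, 1024, 4096, 16384, 65536, …
Weyl lclm of L_f,L_g ⇒ L₀ (ord ≤ 2).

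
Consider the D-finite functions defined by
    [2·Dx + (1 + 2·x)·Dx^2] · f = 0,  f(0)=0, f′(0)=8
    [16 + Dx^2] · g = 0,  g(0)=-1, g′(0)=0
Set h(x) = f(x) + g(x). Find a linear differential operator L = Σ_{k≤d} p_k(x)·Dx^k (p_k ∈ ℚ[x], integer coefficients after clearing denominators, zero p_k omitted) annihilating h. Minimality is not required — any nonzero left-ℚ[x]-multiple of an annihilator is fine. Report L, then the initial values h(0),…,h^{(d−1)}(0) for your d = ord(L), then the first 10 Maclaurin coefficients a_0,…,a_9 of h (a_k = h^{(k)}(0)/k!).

L = (160 + 256·x + 256·x^2)·Dx + (48 + 224·x + 384·x^2 + 256·x^3)·Dx^2 + (10 + 16·x + 16·x^2)·Dx^3 + (3 + 14·x + 24·x^2 + 16·x^3)·Dx^4  (order 4).
h: a_k = -1, 8, 0, 32/3, -80/3, 128/5, -1664/45, 512/7, -40832/315, 2048/9, …
ICs: h(0) = -1, h′(0) = 8, h′′(0) = 0, h′′′(0) = 64.

f: a_k = 0, 8, -8, 32/3, -16, 128/5, -128/3, 512/7, -128, 2048/9, …
g: a_k = -1, 0, 8, 0, -32/3, 0, 256/45, 0, -512/315, 0, …
f+g: L₀ = lclm(L_f,L_g), ord ≤ 2+2.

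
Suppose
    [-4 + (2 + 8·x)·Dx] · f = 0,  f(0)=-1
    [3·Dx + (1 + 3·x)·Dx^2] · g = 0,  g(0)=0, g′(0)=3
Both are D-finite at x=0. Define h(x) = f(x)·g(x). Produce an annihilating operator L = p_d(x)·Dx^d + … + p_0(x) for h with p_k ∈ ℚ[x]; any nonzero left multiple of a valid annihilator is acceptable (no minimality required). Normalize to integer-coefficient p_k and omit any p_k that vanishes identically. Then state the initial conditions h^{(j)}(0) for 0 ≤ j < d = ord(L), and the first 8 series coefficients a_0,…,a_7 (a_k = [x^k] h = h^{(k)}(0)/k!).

f: a_k = -1, -2, 2, -4, 10, -28, 84, -264, …
g: a_k = 0, 3, -9/2, 9, -81/4, 243/5, -243/2, 2187/7, …
h₀=f·g: eliminate ⇒ L₀, order ≤ 1·2.
L = (6 + 12·x) + (-1 - 4·x)·Dx + (1 + 11·x + 40·x^2 + 48·x^3)·Dx^2  (order 2).
h: a_k = 0, -3, -3/2, 6, -75/4, 579/10, -906/5, 20187/35, …
ICs: h(0) = 0, h′(0) = -3.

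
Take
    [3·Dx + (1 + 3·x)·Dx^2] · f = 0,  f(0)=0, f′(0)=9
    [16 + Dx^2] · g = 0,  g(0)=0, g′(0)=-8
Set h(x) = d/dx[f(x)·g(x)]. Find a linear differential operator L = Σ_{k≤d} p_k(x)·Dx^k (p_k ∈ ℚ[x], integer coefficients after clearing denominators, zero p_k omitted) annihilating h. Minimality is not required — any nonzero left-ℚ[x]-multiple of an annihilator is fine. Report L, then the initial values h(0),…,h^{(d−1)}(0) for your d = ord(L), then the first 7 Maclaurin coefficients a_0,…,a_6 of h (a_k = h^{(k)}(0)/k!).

f: a_k = 0, 9, -27/2, 27, -243/4, 729/5, -729/2, …
g: a_k = 0, -8, 0, 64/3, 0, -256/15, 0, …
Product ⇒ symmetric product L₀, ord ≤ 4.
Differentiate: ansatz ord ≤ ord L₀ ⇒ L.
L = (-252256 - 1400832·x + 774144·x^2 + 36937728·x^3 + 133871616·x^4 + 191102976·x^5 + 95551488·x^6) + (-43296 + 45216·x + 2557440·x^2 + 11404800·x^3 + 19906560·x^4 + 11943936·x^5)·Dx + (-14630 - 16992·x + 831600·x^2 + 6110208·x^3 + 17853696·x^4 + 23887872·x^5 + 11943936·x^6)·Dx^2 + (-2706 + 2826·x + 159840·x^2 + 712800·x^3 + 1244160·x^4 + 746496·x^5)·Dx^3 + (71 + 4410·x + 48951·x^2 + 237600·x^3 + 592920·x^4 + 746496·x^5 + 373248·x^6)·Dx^4  (order 4).
h: a_k = 0, -144, 324, -96, 990, -4464, 64764/5, …
ICs: h(0) = 0, h′(0) = -144, h′′(0) = 648, h′′′(0) = -576.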